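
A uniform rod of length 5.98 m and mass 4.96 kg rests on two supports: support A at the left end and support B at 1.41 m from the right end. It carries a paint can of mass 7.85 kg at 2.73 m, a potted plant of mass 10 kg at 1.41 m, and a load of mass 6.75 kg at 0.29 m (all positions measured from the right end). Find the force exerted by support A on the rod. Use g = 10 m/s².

R_A ≈ 23.3 N

Sum moments about support B (its reaction then has zero moment arm).
Beam weight: 4.96 × 10 = 49.6 N down at 2.99 m → arm 1.58 m, τ = 49.6 × 1.58 = 78.37 N·m counterclockwise.
Paint can: 7.85 × 10 = 78.5 N down at 2.73 m → arm 1.32 m, τ = 78.5 × 1.32 = 103.6 N·m counterclockwise.
Potted plant: acts at the support B, moment arm 0 → no torque.
Load: 6.75 × 10 = 67.5 N down at 0.29 m → arm 1.12 m, τ = 67.5 × 1.12 = 75.6 N·m clockwise.
Net load moment about support B = 106.4 N·m counterclockwise.
Reaction R at support A is upward at 5.98 m, arm 4.57 m → moment R × 4.57 clockwise.
For rotational equilibrium, R × 4.57 = 106.4, so R = 23.3 N.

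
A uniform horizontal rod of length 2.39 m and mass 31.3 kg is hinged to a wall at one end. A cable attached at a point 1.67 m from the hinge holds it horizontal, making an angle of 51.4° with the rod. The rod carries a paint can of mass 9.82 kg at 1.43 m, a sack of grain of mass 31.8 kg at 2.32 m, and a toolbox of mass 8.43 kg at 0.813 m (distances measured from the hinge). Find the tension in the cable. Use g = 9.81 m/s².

About the hinge:
Beam weight: 31.3 × 9.81 = 307.1 N down at 1.195 m → arm 1.195 m, τ = 307.1 × 1.195 = 367 N·m clockwise.
Paint can: 9.82 × 9.81 = 96.33 N down at 1.43 m → arm 1.43 m, τ = 96.33 × 1.43 = 137.8 N·m clockwise.
Sack of grain: 31.8 × 9.81 = 312 N down at 2.32 m → arm 2.32 m, τ = 312 × 2.32 = 723.8 N·m clockwise.
Toolbox: 8.43 × 9.81 = 82.7 N down at 0.813 m → arm 0.813 m, τ = 82.7 × 0.813 = 67.24 N·m clockwise.
Total clockwise load moment = 1296 N·m.
The cable tension T acts at 1.67 m; only its component perpendicular to the rod, T sinθ, produces torque. sin 51.4° = 0.7815.
For rotational equilibrium, T × 1.67 × 0.7815 = 1296, so T = 1296 / 1.305 = 993 N.

T ≈ 993 N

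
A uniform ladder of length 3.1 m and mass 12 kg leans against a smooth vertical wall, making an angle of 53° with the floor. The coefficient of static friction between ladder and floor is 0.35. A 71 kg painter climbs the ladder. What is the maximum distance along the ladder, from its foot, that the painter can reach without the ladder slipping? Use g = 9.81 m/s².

d ≈ 1.42 m

Sum moments about the foot of the ladder (the floor normal and friction both act there and drop out).
Ladder weight 12×9.81 = 117.7 N acts at 1.55 m along the ladder; its horizontal arm is 1.55·cos53° = 0.9328 m → τ = 109.8 N·m clockwise.
Painter weight 71×9.81 = 696.5 N at distance d → arm d·cos53° → τ = 696.5·d·0.6018 clockwise.
Wall normal N at the top has arm L sinθ = 2.476 m counterclockwise, so Στ = 0 gives N·2.476 = 109.8 + 419.2·d.
ΣFy = 0 ⇒ N_floor = 814.2 N, so the maximum friction is μ_s·N_floor = 0.35×814.2 = 285 N. ΣFx = 0 ⇒ N_wall = f, so at the slipping point N = 285 N.
Substituting: 285×2.476 = 109.8 + 419.2·d ⇒ d = (705.7 − 109.8) / 419.2 = 1.42 m.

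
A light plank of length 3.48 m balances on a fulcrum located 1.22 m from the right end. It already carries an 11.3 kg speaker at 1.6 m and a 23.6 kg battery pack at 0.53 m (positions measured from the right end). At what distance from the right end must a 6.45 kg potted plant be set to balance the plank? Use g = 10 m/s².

x ≈ 3.08 m from the right end

About the fulcrum (at 1.22 m from the right end):
Speaker: 11.3 × 10 = 113 N down at 1.6 m → arm 0.38 m, τ = 113 × 0.38 = 42.94 N·m counterclockwise.
Battery pack: 23.6 × 10 = 236 N down at 0.53 m → arm 0.69 m, τ = 236 × 0.69 = 162.8 N·m clockwise.
Net moment of existing loads = 119.9 N·m clockwise.
The potted plant weighs 6.45 × 10 = 64.5 N and must supply an equal counterclockwise moment, so its lever arm about the fulcrum is 119.9 / 64.5 = 1.86 m.
That puts it at 1.22 + 1.86 = 3.08 m from the right end.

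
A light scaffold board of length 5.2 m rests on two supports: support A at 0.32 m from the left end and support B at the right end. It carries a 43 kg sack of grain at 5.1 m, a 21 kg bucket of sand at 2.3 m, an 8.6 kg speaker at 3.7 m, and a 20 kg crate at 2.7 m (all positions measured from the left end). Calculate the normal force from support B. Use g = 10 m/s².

About support A:
Sack of grain: 43 × 10 = 430 N down at 5.1 m → arm 4.78 m, τ = 430 × 4.78 = 2055 N·m clockwise.
Bucket of sand: 21 × 10 = 210 N down at 2.3 m → arm 1.98 m, τ = 210 × 1.98 = 415.8 N·m clockwise.
Speaker: 8.6 × 10 = 86 N down at 3.7 m → arm 3.38 m, τ = 86 × 3.38 = 290.7 N·m clockwise.
Crate: 20 × 10 = 200 N down at 2.7 m → arm 2.38 m, τ = 200 × 2.38 = 476 N·m clockwise.
Net load moment about support A = 3238 N·m clockwise.
Reaction R at support B is upward at 5.2 m, arm 4.88 m → moment R × 4.88 counterclockwise.
Balancing moments: R × 4.88 = 3238, giving R = 664 N.

R_B ≈ 664 N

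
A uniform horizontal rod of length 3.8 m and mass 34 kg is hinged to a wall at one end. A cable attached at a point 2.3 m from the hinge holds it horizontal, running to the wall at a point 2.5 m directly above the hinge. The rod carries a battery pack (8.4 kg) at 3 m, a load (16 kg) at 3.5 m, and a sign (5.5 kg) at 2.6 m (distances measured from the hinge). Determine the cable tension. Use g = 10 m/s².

About the hinge:
Beam weight: 34 × 10 = 340 N down at 1.9 m → arm 1.9 m, τ = 340 × 1.9 = 646 N·m clockwise.
Battery pack: 8.4 × 10 = 84 N down at 3 m → arm 3 m, τ = 84 × 3 = 252 N·m clockwise.
Load: 16 × 10 = 160 N down at 3.5 m → arm 3.5 m, τ = 160 × 3.5 = 560 N·m clockwise.
Sign: 5.5 × 10 = 55 N down at 2.6 m → arm 2.6 m, τ = 55 × 2.6 = 143 N·m clockwise.
Total clockwise load moment = 1601 N·m.
The cable tension T acts at 2.3 m; only its component perpendicular to the rod, T sinθ, produces torque. sinθ = h/√(h²+d²) = 2.5/√(2.5²+2.3²) = 0.7359.
For rotational equilibrium, T × 2.3 × 0.7359 = 1601, so T = 1601 / 1.693 = 946 N.

T ≈ 946 N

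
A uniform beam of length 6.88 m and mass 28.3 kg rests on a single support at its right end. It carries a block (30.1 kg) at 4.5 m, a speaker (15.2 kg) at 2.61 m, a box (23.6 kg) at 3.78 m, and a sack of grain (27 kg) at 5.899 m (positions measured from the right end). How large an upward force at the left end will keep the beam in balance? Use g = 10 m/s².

Taking torques about the right end:
Beam weight: 28.3 × 10 = 283 N down at 3.44 m → arm 3.44 m, τ = 283 × 3.44 = 973.5 N·m counterclockwise.
Block: 30.1 × 10 = 301 N down at 4.5 m → arm 4.5 m, τ = 301 × 4.5 = 1354 N·m counterclockwise.
Speaker: 15.2 × 10 = 152 N down at 2.61 m → arm 2.61 m, τ = 152 × 2.61 = 396.7 N·m counterclockwise.
Box: 23.6 × 10 = 236 N down at 3.78 m → arm 3.78 m, τ = 236 × 3.78 = 892.1 N·m counterclockwise.
Sack of grain: 27 × 10 = 270 N down at 5.899 m → arm 5.899 m, τ = 270 × 5.899 = 1593 N·m counterclockwise.
Net moment of the loads = 5209 N·m counterclockwise.
The upward force F acts at the left end, arm 6.88 m, giving F × 6.88 clockwise.
Balancing moments: F × 6.88 = 5209, giving F = 5209 / 6.88 = 757 N.

F ≈ 757 N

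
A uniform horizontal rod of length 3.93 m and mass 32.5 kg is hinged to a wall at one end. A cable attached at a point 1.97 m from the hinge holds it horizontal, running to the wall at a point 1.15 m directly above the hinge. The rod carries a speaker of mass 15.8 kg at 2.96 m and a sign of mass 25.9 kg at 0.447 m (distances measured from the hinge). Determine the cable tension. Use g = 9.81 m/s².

Taking torques about the hinge:
Beam weight: 32.5 × 9.81 = 318.8 N down at 1.965 m → arm 1.965 m, τ = 318.8 × 1.965 = 626.4 N·m clockwise.
Speaker: 15.8 × 9.81 = 155 N down at 2.96 m → arm 2.96 m, τ = 155 × 2.96 = 458.8 N·m clockwise.
Sign: 25.9 × 9.81 = 254.1 N down at 0.447 m → arm 0.447 m, τ = 254.1 × 0.447 = 113.6 N·m clockwise.
Total clockwise load moment = 1199 N·m.
The cable tension T acts at 1.97 m; only its component perpendicular to the rod, T sinθ, produces torque. sinθ = h/√(h²+d²) = 1.15/√(1.15²+1.97²) = 0.5041.
Setting net torque to zero: T × 1.97 × 0.5041 = 1199 → T = 1199 / 0.9931 = 1210 N.

T ≈ 1210 N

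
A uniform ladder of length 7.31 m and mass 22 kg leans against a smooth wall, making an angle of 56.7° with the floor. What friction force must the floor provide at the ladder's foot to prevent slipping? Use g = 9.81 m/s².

Sum moments about the foot of the ladder (the floor normal and friction both act there and drop out).
Ladder weight 22×9.81 = 215.8 N acts at 3.655 m along the ladder; its horizontal arm is 3.655·cos56.7° = 2.007 m → τ = 433.1 N·m clockwise.
Wall normal N acts horizontally at the top; its moment arm is the height L sinθ = 7.31·sin56.7° = 6.11 m, counterclockwise.
For rotational equilibrium, N × 6.11 = 433.1, so N = 70.9 N.
ΣFx = 0: friction at the foot balances the wall's push, so f = N_wall = 70.9 N.

f ≈ 70.9 N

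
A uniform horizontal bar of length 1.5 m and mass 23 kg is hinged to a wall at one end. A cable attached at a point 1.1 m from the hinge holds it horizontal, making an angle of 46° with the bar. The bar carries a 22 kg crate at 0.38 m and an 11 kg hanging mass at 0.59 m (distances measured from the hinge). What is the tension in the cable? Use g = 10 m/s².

T ≈ 406 N

About the hinge:
Beam weight: 23 × 10 = 230 N down at 0.75 m → arm 0.75 m, τ = 230 × 0.75 = 172.5 N·m clockwise.
Crate: 22 × 10 = 220 N down at 0.38 m → arm 0.38 m, τ = 220 × 0.38 = 83.6 N·m clockwise.
Hanging mass: 11 × 10 = 110 N down at 0.59 m → arm 0.59 m, τ = 110 × 0.59 = 64.9 N·m clockwise.
Total clockwise load moment = 321 N·m.
The cable tension T acts at 1.1 m; only its component perpendicular to the bar, T sinθ, produces torque. sin 46° = 0.7193.
For rotational equilibrium, T × 1.1 × 0.7193 = 321, so T = 321 / 0.7912 = 406 N.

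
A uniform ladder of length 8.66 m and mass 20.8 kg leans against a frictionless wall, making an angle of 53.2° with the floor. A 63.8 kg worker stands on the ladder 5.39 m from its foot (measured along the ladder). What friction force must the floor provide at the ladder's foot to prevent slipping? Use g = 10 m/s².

About the foot of the ladder:
Ladder weight 20.8×10 = 208 N acts at 4.33 m along the ladder; its horizontal arm is 4.33·cos53.2° = 2.594 m → τ = 539.6 N·m clockwise.
Worker: 63.8×10 = 638 N at 5.39 m → arm 3.229 m → τ = 2060 N·m clockwise.
Wall normal N acts horizontally at the top; its moment arm is the height L sinθ = 8.66·sin53.2° = 6.934 m, counterclockwise.
Setting net torque to zero: N × 6.934 = 2600 → N = 375 N.
ΣFx = 0: friction at the foot balances the wall's push, so f = N_wall = 375 N.

f ≈ 375 N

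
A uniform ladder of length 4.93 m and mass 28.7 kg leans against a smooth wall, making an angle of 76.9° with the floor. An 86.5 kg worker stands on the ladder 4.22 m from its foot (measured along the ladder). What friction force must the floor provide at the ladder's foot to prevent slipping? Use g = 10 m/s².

Choose the foot of the ladder as the axis so the floor normal and friction both act there and drop out.
Ladder weight 28.7×10 = 287 N acts at 2.465 m along the ladder; its horizontal arm is 2.465·cos76.9° = 0.5587 m → τ = 160.3 N·m clockwise.
Worker: 86.5×10 = 865 N at 4.22 m → arm 0.9565 m → τ = 827.4 N·m clockwise.
Wall normal N acts horizontally at the top; its moment arm is the height L sinθ = 4.93·sin76.9° = 4.802 m, counterclockwise.
Setting net torque to zero: N × 4.802 = 987.7 → N = 206 N.
ΣFx = 0: friction at the foot balances the wall's push, so f = N_wall = 206 N.

f ≈ 206 N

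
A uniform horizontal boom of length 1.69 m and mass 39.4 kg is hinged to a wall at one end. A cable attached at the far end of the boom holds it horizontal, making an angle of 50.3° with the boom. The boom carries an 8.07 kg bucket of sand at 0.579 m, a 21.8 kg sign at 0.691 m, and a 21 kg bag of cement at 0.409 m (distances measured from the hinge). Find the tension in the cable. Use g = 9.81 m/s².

T ≈ 465 N

Choose the hinge as the axis so the unknown hinge reaction has zero arm there.
Beam weight: 39.4 × 9.81 = 386.5 N down at 0.845 m → arm 0.845 m, τ = 386.5 × 0.845 = 326.6 N·m clockwise.
Bucket of sand: 8.07 × 9.81 = 79.17 N down at 0.579 m → arm 0.579 m, τ = 79.17 × 0.579 = 45.84 N·m clockwise.
Sign: 21.8 × 9.81 = 213.9 N down at 0.691 m → arm 0.691 m, τ = 213.9 × 0.691 = 147.8 N·m clockwise.
Bag of cement: 21 × 9.81 = 206 N down at 0.409 m → arm 0.409 m, τ = 206 × 0.409 = 84.25 N·m clockwise.
Total clockwise load moment = 604.5 N·m.
The cable tension T acts at 1.69 m; only its component perpendicular to the boom, T sinθ, produces torque. sin 50.3° = 0.7694.
Setting net torque to zero: T × 1.69 × 0.7694 = 604.5 → T = 604.5 / 1.3 = 465 N.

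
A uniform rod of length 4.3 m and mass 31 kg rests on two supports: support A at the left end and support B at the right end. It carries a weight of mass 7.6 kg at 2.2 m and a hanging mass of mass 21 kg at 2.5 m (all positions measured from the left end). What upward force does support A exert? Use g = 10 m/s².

R_A ≈ 280 N

Taking torques about support B:
Beam weight: 31 × 10 = 310 N down at 2.15 m → arm 2.15 m, τ = 310 × 2.15 = 666.5 N·m counterclockwise.
Weight: 7.6 × 10 = 76 N down at 2.2 m → arm 2.1 m, τ = 76 × 2.1 = 159.6 N·m counterclockwise.
Hanging mass: 21 × 10 = 210 N down at 2.5 m → arm 1.8 m, τ = 210 × 1.8 = 378 N·m counterclockwise.
Net load moment about support B = 1204 N·m counterclockwise.
Reaction R at support A is upward at 0 m, arm 4.3 m → moment R × 4.3 clockwise.
For rotational equilibrium, R × 4.3 = 1204, so R = 280 N.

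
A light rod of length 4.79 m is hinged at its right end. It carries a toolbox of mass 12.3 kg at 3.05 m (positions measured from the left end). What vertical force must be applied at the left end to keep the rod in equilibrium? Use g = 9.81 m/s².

Take moments about the right end.
Toolbox: 12.3 × 9.81 = 120.7 N down at 3.05 m → arm 1.74 m, τ = 120.7 × 1.74 = 210 N·m counterclockwise.
Net moment of the loads = 210 N·m counterclockwise.
The upward force F acts at the left end, arm 4.79 m, giving F × 4.79 clockwise.
Στ = 0 ⇒ F × 4.79 = 210 ⇒ F = 210 / 4.79 = 43.8 N.

F ≈ 43.8 N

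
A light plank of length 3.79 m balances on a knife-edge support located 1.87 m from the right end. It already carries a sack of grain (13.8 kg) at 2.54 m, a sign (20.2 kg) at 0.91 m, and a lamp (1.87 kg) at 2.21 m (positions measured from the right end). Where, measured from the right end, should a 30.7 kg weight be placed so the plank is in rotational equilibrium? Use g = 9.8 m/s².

x ≈ 2.18 m from the right end

Taking torques about the knife-edge support (at 1.87 m from the right end):
Sack of grain: 13.8 × 9.8 = 135.2 N down at 2.54 m → arm 0.67 m, τ = 135.2 × 0.67 = 90.58 N·m counterclockwise.
Sign: 20.2 × 9.8 = 198 N down at 0.91 m → arm 0.96 m, τ = 198 × 0.96 = 190.1 N·m clockwise.
Lamp: 1.87 × 9.8 = 18.33 N down at 2.21 m → arm 0.34 m, τ = 18.33 × 0.34 = 6.232 N·m counterclockwise.
Net moment of existing loads = 93.29 N·m clockwise.
The weight weighs 30.7 × 9.8 = 300.9 N and must supply an equal counterclockwise moment, so its lever arm about the knife-edge support is 93.29 / 300.9 = 0.31 m.
That puts it at 1.87 + 0.31 = 2.18 m from the right end.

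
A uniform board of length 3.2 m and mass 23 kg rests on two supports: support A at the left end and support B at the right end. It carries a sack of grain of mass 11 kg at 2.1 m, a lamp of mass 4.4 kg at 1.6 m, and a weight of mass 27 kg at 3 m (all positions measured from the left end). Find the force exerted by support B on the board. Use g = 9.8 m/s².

Sum moments about support A (its reaction then has zero moment arm).
Beam weight: 23 × 9.8 = 225.4 N down at 1.6 m → arm 1.6 m, τ = 225.4 × 1.6 = 360.6 N·m clockwise.
Sack of grain: 11 × 9.8 = 107.8 N down at 2.1 m → arm 2.1 m, τ = 107.8 × 2.1 = 226.4 N·m clockwise.
Lamp: 4.4 × 9.8 = 43.12 N down at 1.6 m → arm 1.6 m, τ = 43.12 × 1.6 = 68.99 N·m clockwise.
Weight: 27 × 9.8 = 264.6 N down at 3 m → arm 3 m, τ = 264.6 × 3 = 793.8 N·m clockwise.
Net load moment about support A = 1450 N·m clockwise.
Reaction R at support B is upward at 3.2 m, arm 3.2 m → moment R × 3.2 counterclockwise.
Στ = 0 ⇒ R × 3.2 = 1450 ⇒ R = 453 N.

R_B ≈ 453 N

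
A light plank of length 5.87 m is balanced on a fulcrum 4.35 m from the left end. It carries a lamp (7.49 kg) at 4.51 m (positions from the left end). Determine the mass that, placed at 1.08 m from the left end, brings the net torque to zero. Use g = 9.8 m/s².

m ≈ 0.366 kg

Take moments about the fulcrum (at 4.35 m from the left end).
Lamp: 7.49 × 9.8 = 73.4 N down at 4.51 m → arm 0.16 m, τ = 73.4 × 0.16 = 11.74 N·m clockwise.
Net moment of known loads = 11.74 N·m clockwise.
An unknown mass m at 1.08 m has arm 3.27 m; its moment is m·g·3.27 counterclockwise.
Balancing moments: m × 9.8 × 3.27 = 11.74, giving m = 11.74 / (9.8 × 3.27) = 0.366 kg.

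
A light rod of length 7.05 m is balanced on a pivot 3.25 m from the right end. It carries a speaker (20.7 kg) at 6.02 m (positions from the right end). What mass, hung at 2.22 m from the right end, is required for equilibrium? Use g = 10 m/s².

Taking torques about the pivot (at 3.25 m from the right end):
Speaker: 20.7 × 10 = 207 N down at 6.02 m → arm 2.77 m, τ = 207 × 2.77 = 573.4 N·m counterclockwise.
Net moment of known loads = 573.4 N·m counterclockwise.
An unknown mass m at 2.22 m has arm 1.03 m; its moment is m·g·1.03 clockwise.
For rotational equilibrium, m × 10 × 1.03 = 573.4, so m = 573.4 / (10 × 1.03) = 55.7 kg.

m ≈ 55.7 kg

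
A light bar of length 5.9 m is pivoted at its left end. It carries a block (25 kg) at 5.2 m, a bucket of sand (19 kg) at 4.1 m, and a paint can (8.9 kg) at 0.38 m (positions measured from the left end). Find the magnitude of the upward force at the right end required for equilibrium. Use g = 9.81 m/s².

Choose the left end as the axis so the unknown pivot reaction has zero arm there.
Block: 25 × 9.81 = 245.2 N down at 5.2 m → arm 5.2 m, τ = 245.2 × 5.2 = 1275 N·m clockwise.
Bucket of sand: 19 × 9.81 = 186.4 N down at 4.1 m → arm 4.1 m, τ = 186.4 × 4.1 = 764.2 N·m clockwise.
Paint can: 8.9 × 9.81 = 87.31 N down at 0.38 m → arm 0.38 m, τ = 87.31 × 0.38 = 33.18 N·m clockwise.
Net moment of the loads = 2072 N·m clockwise.
The upward force F acts at the right end, arm 5.9 m, giving F × 5.9 counterclockwise.
Balancing moments: F × 5.9 = 2072, giving F = 2072 / 5.9 = 351 N.

F ≈ 351 N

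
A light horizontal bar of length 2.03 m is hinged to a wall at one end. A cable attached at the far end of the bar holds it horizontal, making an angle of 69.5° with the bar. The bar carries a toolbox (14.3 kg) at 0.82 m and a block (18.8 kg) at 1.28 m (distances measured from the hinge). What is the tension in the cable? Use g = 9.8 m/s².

T ≈ 184 N

Sum moments about the hinge (the unknown hinge reaction has zero arm there).
Toolbox: 14.3 × 9.8 = 140.1 N down at 0.82 m → arm 0.82 m, τ = 140.1 × 0.82 = 114.9 N·m clockwise.
Block: 18.8 × 9.8 = 184.2 N down at 1.28 m → arm 1.28 m, τ = 184.2 × 1.28 = 235.8 N·m clockwise.
Total clockwise load moment = 350.7 N·m.
The cable tension T acts at 2.03 m; only its component perpendicular to the bar, T sinθ, produces torque. sin 69.5° = 0.9367.
Στ = 0 ⇒ T × 2.03 × 0.9367 = 350.7 ⇒ T = 350.7 / 1.902 = 184 N.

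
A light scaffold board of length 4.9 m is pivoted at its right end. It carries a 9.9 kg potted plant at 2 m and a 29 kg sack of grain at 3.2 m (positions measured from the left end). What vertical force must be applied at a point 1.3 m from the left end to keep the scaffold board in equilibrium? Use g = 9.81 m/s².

Take moments about the right end.
Potted plant: 9.9 × 9.81 = 97.12 N down at 2 m → arm 2.9 m, τ = 97.12 × 2.9 = 281.6 N·m counterclockwise.
Sack of grain: 29 × 9.81 = 284.5 N down at 3.2 m → arm 1.7 m, τ = 284.5 × 1.7 = 483.6 N·m counterclockwise.
Net moment of the loads = 765.2 N·m counterclockwise.
The upward force F acts at a point 1.3 m from the left end, arm 3.6 m, giving F × 3.6 clockwise.
Στ = 0 ⇒ F × 3.6 = 765.2 ⇒ F = 765.2 / 3.6 = 213 N.

F ≈ 213 N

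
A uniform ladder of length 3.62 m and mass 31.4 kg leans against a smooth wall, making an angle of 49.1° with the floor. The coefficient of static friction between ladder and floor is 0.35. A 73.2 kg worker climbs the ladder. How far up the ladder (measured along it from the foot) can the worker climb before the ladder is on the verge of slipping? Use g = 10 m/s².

d ≈ 1.31 m

Choose the foot of the ladder as the axis so the floor normal and friction both act there and drop out.
Ladder weight 31.4×10 = 314 N acts at 1.81 m along the ladder; its horizontal arm is 1.81·cos49.1° = 1.185 m → τ = 372.1 N·m clockwise.
Worker weight 73.2×10 = 732 N at distance d → arm d·cos49.1° → τ = 732·d·0.6547 clockwise.
Wall normal N at the top has arm L sinθ = 2.736 m counterclockwise, so Στ = 0 gives N·2.736 = 372.1 + 479.2·d.
ΣFy = 0 ⇒ N_floor = 1046 N, so the maximum friction is μ_s·N_floor = 0.35×1046 = 366.1 N. ΣFx = 0 ⇒ N_wall = f, so at the slipping point N = 366.1 N.
Substituting: 366.1×2.736 = 372.1 + 479.2·d ⇒ d = (1002 − 372.1) / 479.2 = 1.31 m.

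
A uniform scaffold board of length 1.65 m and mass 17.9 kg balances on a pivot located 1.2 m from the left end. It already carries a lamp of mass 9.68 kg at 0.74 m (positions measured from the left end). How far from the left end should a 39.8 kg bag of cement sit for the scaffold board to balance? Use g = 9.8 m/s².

Choose the pivot (at 1.2 m from the left end) as the axis so the support reaction has zero arm there.
Beam weight: 17.9 × 9.8 = 175.4 N down at 0.825 m → arm 0.375 m, τ = 175.4 × 0.375 = 65.78 N·m counterclockwise.
Lamp: 9.68 × 9.8 = 94.86 N down at 0.74 m → arm 0.46 m, τ = 94.86 × 0.46 = 43.64 N·m counterclockwise.
Net moment of existing loads = 109.4 N·m counterclockwise.
The bag of cement weighs 39.8 × 9.8 = 390 N and must supply an equal clockwise moment, so its lever arm about the pivot is 109.4 / 390 = 0.281 m.
That puts it at 1.2 + 0.281 = 1.48 m from the left end.

x ≈ 1.48 m from the left end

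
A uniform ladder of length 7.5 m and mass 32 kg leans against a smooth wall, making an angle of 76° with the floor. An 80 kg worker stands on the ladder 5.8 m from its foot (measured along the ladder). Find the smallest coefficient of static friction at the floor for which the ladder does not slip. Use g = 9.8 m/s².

About the foot of the ladder:
Ladder weight 32×9.8 = 313.6 N acts at 3.75 m along the ladder; its horizontal arm is 3.75·cos76° = 0.9072 m → τ = 284.5 N·m clockwise.
Worker: 80×9.8 = 784 N at 5.8 m → arm 1.403 m → τ = 1100 N·m clockwise.
Wall normal N acts horizontally at the top; its moment arm is the height L sinθ = 7.5·sin76° = 7.277 m, counterclockwise.
For rotational equilibrium, N × 7.277 = 1384, so N = 190.2 N.
ΣFx = 0 ⇒ f = N_wall = 190.2 N. ΣFy = 0 ⇒ N_floor = 1098 N.
μ_min = f / N_floor = 190.2 / 1098 = 0.173.

μ_min ≈ 0.173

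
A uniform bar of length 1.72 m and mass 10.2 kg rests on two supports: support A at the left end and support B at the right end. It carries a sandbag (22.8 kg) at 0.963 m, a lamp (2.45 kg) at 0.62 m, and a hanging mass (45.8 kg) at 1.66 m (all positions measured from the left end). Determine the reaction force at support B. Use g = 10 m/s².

Sum moments about support A (its reaction then has zero moment arm).
Beam weight: 10.2 × 10 = 102 N down at 0.86 m → arm 0.86 m, τ = 102 × 0.86 = 87.72 N·m clockwise.
Sandbag: 22.8 × 10 = 228 N down at 0.963 m → arm 0.963 m, τ = 228 × 0.963 = 219.6 N·m clockwise.
Lamp: 2.45 × 10 = 24.5 N down at 0.62 m → arm 0.62 m, τ = 24.5 × 0.62 = 15.19 N·m clockwise.
Hanging mass: 45.8 × 10 = 458 N down at 1.66 m → arm 1.66 m, τ = 458 × 1.66 = 760.3 N·m clockwise.
Net load moment about support A = 1083 N·m clockwise.
Reaction R at support B is upward at 1.72 m, arm 1.72 m → moment R × 1.72 counterclockwise.
Setting net torque to zero: R × 1.72 = 1083 → R = 630 N.

R_B ≈ 630 N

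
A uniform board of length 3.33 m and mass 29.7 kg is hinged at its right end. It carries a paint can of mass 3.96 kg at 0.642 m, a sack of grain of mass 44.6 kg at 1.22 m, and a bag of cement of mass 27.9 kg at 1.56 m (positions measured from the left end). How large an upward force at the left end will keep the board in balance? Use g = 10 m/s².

Taking torques about the right end:
Beam weight: 29.7 × 10 = 297 N down at 1.665 m → arm 1.665 m, τ = 297 × 1.665 = 494.5 N·m counterclockwise.
Paint can: 3.96 × 10 = 39.6 N down at 0.642 m → arm 2.688 m, τ = 39.6 × 2.688 = 106.4 N·m counterclockwise.
Sack of grain: 44.6 × 10 = 446 N down at 1.22 m → arm 2.11 m, τ = 446 × 2.11 = 941.1 N·m counterclockwise.
Bag of cement: 27.9 × 10 = 279 N down at 1.56 m → arm 1.77 m, τ = 279 × 1.77 = 493.8 N·m counterclockwise.
Net moment of the loads = 2036 N·m counterclockwise.
The upward force F acts at the left end, arm 3.33 m, giving F × 3.33 clockwise.
Στ = 0 ⇒ F × 3.33 = 2036 ⇒ F = 2036 / 3.33 = 611 N.

F ≈ 611 N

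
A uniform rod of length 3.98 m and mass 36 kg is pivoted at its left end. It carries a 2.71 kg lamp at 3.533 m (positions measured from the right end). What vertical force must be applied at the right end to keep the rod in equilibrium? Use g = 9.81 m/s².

F ≈ 180 N

About the left end:
Beam weight: 36 × 9.81 = 353.2 N down at 1.99 m → arm 1.99 m, τ = 353.2 × 1.99 = 702.9 N·m clockwise.
Lamp: 2.71 × 9.81 = 26.59 N down at 3.533 m → arm 0.447 m, τ = 26.59 × 0.447 = 11.89 N·m clockwise.
Net moment of the loads = 714.8 N·m clockwise.
The upward force F acts at the right end, arm 3.98 m, giving F × 3.98 counterclockwise.
Στ = 0 ⇒ F × 3.98 = 714.8 ⇒ F = 714.8 / 3.98 = 180 N.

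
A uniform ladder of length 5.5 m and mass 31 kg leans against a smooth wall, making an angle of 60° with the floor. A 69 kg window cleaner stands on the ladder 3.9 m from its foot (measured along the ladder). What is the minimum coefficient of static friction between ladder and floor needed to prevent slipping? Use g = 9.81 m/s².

μ_min ≈ 0.372

Taking torques about the foot of the ladder:
Ladder weight 31×9.81 = 304.1 N acts at 2.75 m along the ladder; its horizontal arm is 2.75·cos60° = 1.375 m → τ = 418.1 N·m clockwise.
Window cleaner: 69×9.81 = 676.9 N at 3.9 m → arm 1.95 m → τ = 1320 N·m clockwise.
Wall normal N acts horizontally at the top; its moment arm is the height L sinθ = 5.5·sin60° = 4.763 m, counterclockwise.
Balancing moments: N × 4.763 = 1738, giving N = 364.9 N.
ΣFx = 0 ⇒ f = N_wall = 364.9 N. ΣFy = 0 ⇒ N_floor = 981 N.
μ_min = f / N_floor = 364.9 / 981 = 0.372.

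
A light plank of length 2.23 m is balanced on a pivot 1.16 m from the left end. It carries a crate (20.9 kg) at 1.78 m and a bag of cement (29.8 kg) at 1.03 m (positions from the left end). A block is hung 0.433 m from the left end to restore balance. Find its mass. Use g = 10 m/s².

Choose the pivot (at 1.16 m from the left end) as the axis so the support reaction has zero arm there.
Crate: 20.9 × 10 = 209 N down at 1.78 m → arm 0.62 m, τ = 209 × 0.62 = 129.6 N·m clockwise.
Bag of cement: 29.8 × 10 = 298 N down at 1.03 m → arm 0.13 m, τ = 298 × 0.13 = 38.74 N·m counterclockwise.
Net moment of known loads = 90.86 N·m clockwise.
An unknown mass m at 0.433 m has arm 0.727 m; its moment is m·g·0.727 counterclockwise.
Balancing moments: m × 10 × 0.727 = 90.86, giving m = 90.86 / (10 × 0.727) = 12.5 kg.

m ≈ 12.5 kg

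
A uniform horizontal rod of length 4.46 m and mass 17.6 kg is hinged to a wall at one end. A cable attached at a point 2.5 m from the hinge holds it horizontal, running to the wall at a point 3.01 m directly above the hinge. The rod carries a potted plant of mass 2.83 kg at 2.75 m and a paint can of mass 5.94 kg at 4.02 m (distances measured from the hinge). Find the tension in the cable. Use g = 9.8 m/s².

Choose the hinge as the axis so the unknown hinge reaction has zero arm there.
Beam weight: 17.6 × 9.8 = 172.5 N down at 2.23 m → arm 2.23 m, τ = 172.5 × 2.23 = 384.7 N·m clockwise.
Potted plant: 2.83 × 9.8 = 27.73 N down at 2.75 m → arm 2.75 m, τ = 27.73 × 2.75 = 76.26 N·m clockwise.
Paint can: 5.94 × 9.8 = 58.21 N down at 4.02 m → arm 4.02 m, τ = 58.21 × 4.02 = 234 N·m clockwise.
Total clockwise load moment = 695 N·m.
The cable tension T acts at 2.5 m; only its component perpendicular to the rod, T sinθ, produces torque. sinθ = h/√(h²+d²) = 3.01/√(3.01²+2.5²) = 0.7693.
Balancing moments: T × 2.5 × 0.7693 = 695, giving T = 695 / 1.923 = 361 N.

T ≈ 361 N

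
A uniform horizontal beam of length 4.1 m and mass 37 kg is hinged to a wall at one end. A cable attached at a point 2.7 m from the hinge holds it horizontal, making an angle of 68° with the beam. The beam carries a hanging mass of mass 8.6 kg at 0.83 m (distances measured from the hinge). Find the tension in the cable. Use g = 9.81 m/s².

T ≈ 325 N

Taking torques about the hinge:
Beam weight: 37 × 9.81 = 363 N down at 2.05 m → arm 2.05 m, τ = 363 × 2.05 = 744.1 N·m clockwise.
Hanging mass: 8.6 × 9.81 = 84.37 N down at 0.83 m → arm 0.83 m, τ = 84.37 × 0.83 = 70.03 N·m clockwise.
Total clockwise load moment = 814.1 N·m.
The cable tension T acts at 2.7 m; only its component perpendicular to the beam, T sinθ, produces torque. sin 68° = 0.9272.
Balancing moments: T × 2.7 × 0.9272 = 814.1, giving T = 814.1 / 2.503 = 325 N.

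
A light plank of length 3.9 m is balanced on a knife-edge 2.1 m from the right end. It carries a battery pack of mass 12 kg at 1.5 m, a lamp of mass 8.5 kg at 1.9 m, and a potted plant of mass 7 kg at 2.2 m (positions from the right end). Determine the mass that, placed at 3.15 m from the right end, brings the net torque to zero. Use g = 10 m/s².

Choose the knife-edge (at 2.1 m from the right end) as the axis so the support reaction has zero arm there.
Battery pack: 12 × 10 = 120 N down at 1.5 m → arm 0.6 m, τ = 120 × 0.6 = 72 N·m clockwise.
Lamp: 8.5 × 10 = 85 N down at 1.9 m → arm 0.2 m, τ = 85 × 0.2 = 17 N·m clockwise.
Potted plant: 7 × 10 = 70 N down at 2.2 m → arm 0.1 m, τ = 70 × 0.1 = 7 N·m counterclockwise.
Net moment of known loads = 82 N·m clockwise.
An unknown mass m at 3.15 m has arm 1.05 m; its moment is m·g·1.05 counterclockwise.
For rotational equilibrium, m × 10 × 1.05 = 82, so m = 82 / (10 × 1.05) = 7.81 kg.

m ≈ 7.81 kg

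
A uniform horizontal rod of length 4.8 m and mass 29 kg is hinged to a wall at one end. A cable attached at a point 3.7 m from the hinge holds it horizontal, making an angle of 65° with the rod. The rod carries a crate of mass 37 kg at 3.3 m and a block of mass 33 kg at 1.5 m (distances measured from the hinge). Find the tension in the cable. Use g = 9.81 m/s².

T ≈ 706 N

About the hinge:
Beam weight: 29 × 9.81 = 284.5 N down at 2.4 m → arm 2.4 m, τ = 284.5 × 2.4 = 682.8 N·m clockwise.
Crate: 37 × 9.81 = 363 N down at 3.3 m → arm 3.3 m, τ = 363 × 3.3 = 1198 N·m clockwise.
Block: 33 × 9.81 = 323.7 N down at 1.5 m → arm 1.5 m, τ = 323.7 × 1.5 = 485.5 N·m clockwise.
Total clockwise load moment = 2366 N·m.
The cable tension T acts at 3.7 m; only its component perpendicular to the rod, T sinθ, produces torque. sin 65° = 0.9063.
Setting net torque to zero: T × 3.7 × 0.9063 = 2366 → T = 2366 / 3.353 = 706 N.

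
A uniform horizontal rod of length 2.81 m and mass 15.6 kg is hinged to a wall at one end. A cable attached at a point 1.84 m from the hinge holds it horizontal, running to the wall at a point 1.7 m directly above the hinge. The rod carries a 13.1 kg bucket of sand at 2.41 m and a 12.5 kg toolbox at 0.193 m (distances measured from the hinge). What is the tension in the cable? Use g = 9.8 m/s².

Taking torques about the hinge:
Beam weight: 15.6 × 9.8 = 152.9 N down at 1.405 m → arm 1.405 m, τ = 152.9 × 1.405 = 214.8 N·m clockwise.
Bucket of sand: 13.1 × 9.8 = 128.4 N down at 2.41 m → arm 2.41 m, τ = 128.4 × 2.41 = 309.4 N·m clockwise.
Toolbox: 12.5 × 9.8 = 122.5 N down at 0.193 m → arm 0.193 m, τ = 122.5 × 0.193 = 23.64 N·m clockwise.
Total clockwise load moment = 547.8 N·m.
The cable tension T acts at 1.84 m; only its component perpendicular to the rod, T sinθ, produces torque. sinθ = h/√(h²+d²) = 1.7/√(1.7²+1.84²) = 0.6786.
Setting net torque to zero: T × 1.84 × 0.6786 = 547.8 → T = 547.8 / 1.249 = 439 N.

T ≈ 439 N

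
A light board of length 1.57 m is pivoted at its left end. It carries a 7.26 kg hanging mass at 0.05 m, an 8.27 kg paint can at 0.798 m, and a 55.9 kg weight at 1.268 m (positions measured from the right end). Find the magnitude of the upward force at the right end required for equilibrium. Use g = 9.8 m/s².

Take moments about the left end.
Hanging mass: 7.26 × 9.8 = 71.15 N down at 0.05 m → arm 1.52 m, τ = 71.15 × 1.52 = 108.1 N·m clockwise.
Paint can: 8.27 × 9.8 = 81.05 N down at 0.798 m → arm 0.772 m, τ = 81.05 × 0.772 = 62.57 N·m clockwise.
Weight: 55.9 × 9.8 = 547.8 N down at 1.268 m → arm 0.302 m, τ = 547.8 × 0.302 = 165.4 N·m clockwise.
Net moment of the loads = 336.1 N·m clockwise.
The upward force F acts at the right end, arm 1.57 m, giving F × 1.57 counterclockwise.
For rotational equilibrium, F × 1.57 = 336.1, so F = 336.1 / 1.57 = 214 N.

F ≈ 214 N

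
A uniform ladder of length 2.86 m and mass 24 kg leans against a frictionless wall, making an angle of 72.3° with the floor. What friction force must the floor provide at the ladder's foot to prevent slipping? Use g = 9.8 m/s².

Take moments about the foot of the ladder.
Ladder weight 24×9.8 = 235.2 N acts at 1.43 m along the ladder; its horizontal arm is 1.43·cos72.3° = 0.4348 m → τ = 102.3 N·m clockwise.
Wall normal N acts horizontally at the top; its moment arm is the height L sinθ = 2.86·sin72.3° = 2.725 m, counterclockwise.
Setting net torque to zero: N × 2.725 = 102.3 → N = 37.5 N.
ΣFx = 0: friction at the foot balances the wall's push, so f = N_wall = 37.5 N.

f ≈ 37.5 N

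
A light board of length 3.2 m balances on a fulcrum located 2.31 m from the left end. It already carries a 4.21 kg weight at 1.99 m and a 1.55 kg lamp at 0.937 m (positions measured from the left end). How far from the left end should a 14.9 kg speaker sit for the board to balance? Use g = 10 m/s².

Taking torques about the fulcrum (at 2.31 m from the left end):
Weight: 4.21 × 10 = 42.1 N down at 1.99 m → arm 0.32 m, τ = 42.1 × 0.32 = 13.47 N·m counterclockwise.
Lamp: 1.55 × 10 = 15.5 N down at 0.937 m → arm 1.373 m, τ = 15.5 × 1.373 = 21.28 N·m counterclockwise.
Net moment of existing loads = 34.75 N·m counterclockwise.
The speaker weighs 14.9 × 10 = 149 N and must supply an equal clockwise moment, so its lever arm about the fulcrum is 34.75 / 149 = 0.233 m.
That puts it at 2.31 + 0.233 = 2.54 m from the left end.

x ≈ 2.54 m from the left end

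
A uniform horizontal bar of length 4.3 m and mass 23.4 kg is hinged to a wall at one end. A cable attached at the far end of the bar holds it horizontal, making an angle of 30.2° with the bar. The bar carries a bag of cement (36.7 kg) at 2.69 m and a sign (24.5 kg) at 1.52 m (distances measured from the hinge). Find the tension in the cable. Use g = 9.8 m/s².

Choose the hinge as the axis so the unknown hinge reaction has zero arm there.
Beam weight: 23.4 × 9.8 = 229.3 N down at 2.15 m → arm 2.15 m, τ = 229.3 × 2.15 = 493 N·m clockwise.
Bag of cement: 36.7 × 9.8 = 359.7 N down at 2.69 m → arm 2.69 m, τ = 359.7 × 2.69 = 967.6 N·m clockwise.
Sign: 24.5 × 9.8 = 240.1 N down at 1.52 m → arm 1.52 m, τ = 240.1 × 1.52 = 365 N·m clockwise.
Total clockwise load moment = 1826 N·m.
The cable tension T acts at 4.3 m; only its component perpendicular to the bar, T sinθ, produces torque. sin 30.2° = 0.503.
Setting net torque to zero: T × 4.3 × 0.503 = 1826 → T = 1826 / 2.163 = 844 N.

T ≈ 844 N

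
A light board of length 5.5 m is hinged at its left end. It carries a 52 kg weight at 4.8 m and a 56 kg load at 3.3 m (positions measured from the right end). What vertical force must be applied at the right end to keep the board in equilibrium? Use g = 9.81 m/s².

F ≈ 285 N

Taking torques about the left end:
Weight: 52 × 9.81 = 510.1 N down at 4.8 m → arm 0.7 m, τ = 510.1 × 0.7 = 357.1 N·m clockwise.
Load: 56 × 9.81 = 549.4 N down at 3.3 m → arm 2.2 m, τ = 549.4 × 2.2 = 1209 N·m clockwise.
Net moment of the loads = 1566 N·m clockwise.
The upward force F acts at the right end, arm 5.5 m, giving F × 5.5 counterclockwise.
Στ = 0 ⇒ F × 5.5 = 1566 ⇒ F = 1566 / 5.5 = 285 N.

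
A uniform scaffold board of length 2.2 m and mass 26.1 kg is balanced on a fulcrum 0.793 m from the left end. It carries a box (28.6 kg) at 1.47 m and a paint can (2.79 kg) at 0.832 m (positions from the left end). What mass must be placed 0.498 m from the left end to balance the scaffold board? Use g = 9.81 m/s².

m ≈ 93.2 kg

Sum moments about the fulcrum (at 0.793 m from the left end) (the support reaction has zero arm there).
Beam weight: 26.1 × 9.81 = 256 N down at 1.1 m → arm 0.307 m, τ = 256 × 0.307 = 78.59 N·m clockwise.
Box: 28.6 × 9.81 = 280.6 N down at 1.47 m → arm 0.677 m, τ = 280.6 × 0.677 = 190 N·m clockwise.
Paint can: 2.79 × 9.81 = 27.37 N down at 0.832 m → arm 0.039 m, τ = 27.37 × 0.039 = 1.067 N·m clockwise.
Net moment of known loads = 269.7 N·m clockwise.
An unknown mass m at 0.498 m has arm 0.295 m; its moment is m·g·0.295 counterclockwise.
For rotational equilibrium, m × 9.81 × 0.295 = 269.7, so m = 269.7 / (9.81 × 0.295) = 93.2 kg.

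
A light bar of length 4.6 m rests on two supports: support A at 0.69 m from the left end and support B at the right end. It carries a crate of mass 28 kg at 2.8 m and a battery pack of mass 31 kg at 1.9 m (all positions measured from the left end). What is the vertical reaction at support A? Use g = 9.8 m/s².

R_A ≈ 336 N

About support B:
Crate: 28 × 9.8 = 274.4 N down at 2.8 m → arm 1.8 m, τ = 274.4 × 1.8 = 493.9 N·m counterclockwise.
Battery pack: 31 × 9.8 = 303.8 N down at 1.9 m → arm 2.7 m, τ = 303.8 × 2.7 = 820.3 N·m counterclockwise.
Net load moment about support B = 1314 N·m counterclockwise.
Reaction R at support A is upward at 0.69 m, arm 3.91 m → moment R × 3.91 clockwise.
Balancing moments: R × 3.91 = 1314, giving R = 336 N.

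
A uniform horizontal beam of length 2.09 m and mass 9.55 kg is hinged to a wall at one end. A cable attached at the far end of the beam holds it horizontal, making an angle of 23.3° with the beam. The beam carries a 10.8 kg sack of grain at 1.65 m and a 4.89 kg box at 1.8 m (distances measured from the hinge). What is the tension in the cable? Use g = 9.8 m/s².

T ≈ 434 N

Take moments about the hinge.
Beam weight: 9.55 × 9.8 = 93.59 N down at 1.045 m → arm 1.045 m, τ = 93.59 × 1.045 = 97.8 N·m clockwise.
Sack of grain: 10.8 × 9.8 = 105.8 N down at 1.65 m → arm 1.65 m, τ = 105.8 × 1.65 = 174.6 N·m clockwise.
Box: 4.89 × 9.8 = 47.92 N down at 1.8 m → arm 1.8 m, τ = 47.92 × 1.8 = 86.26 N·m clockwise.
Total clockwise load moment = 358.7 N·m.
The cable tension T acts at 2.09 m; only its component perpendicular to the beam, T sinθ, produces torque. sin 23.3° = 0.3955.
Στ = 0 ⇒ T × 2.09 × 0.3955 = 358.7 ⇒ T = 358.7 / 0.8266 = 434 N.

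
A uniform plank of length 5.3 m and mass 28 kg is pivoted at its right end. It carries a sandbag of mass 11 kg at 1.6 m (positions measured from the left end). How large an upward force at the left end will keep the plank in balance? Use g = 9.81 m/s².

Choose the right end as the axis so the unknown pivot reaction has zero arm there.
Beam weight: 28 × 9.81 = 274.7 N down at 2.65 m → arm 2.65 m, τ = 274.7 × 2.65 = 728 N·m counterclockwise.
Sandbag: 11 × 9.81 = 107.9 N down at 1.6 m → arm 3.7 m, τ = 107.9 × 3.7 = 399.2 N·m counterclockwise.
Net moment of the loads = 1127 N·m counterclockwise.
The upward force F acts at the left end, arm 5.3 m, giving F × 5.3 clockwise.
For rotational equilibrium, F × 5.3 = 1127, so F = 1127 / 5.3 = 213 N.

F ≈ 213 N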